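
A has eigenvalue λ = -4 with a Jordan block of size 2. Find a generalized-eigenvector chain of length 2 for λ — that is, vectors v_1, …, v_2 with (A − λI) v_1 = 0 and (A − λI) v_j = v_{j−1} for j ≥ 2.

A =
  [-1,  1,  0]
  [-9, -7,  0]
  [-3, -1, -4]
A Jordan chain for λ = -4 of length 2:
v_1 = (3, -9, -3)ᵀ
v_2 = (1, 0, 0)ᵀ

Let N = A − (-4)·I. We want v_2 with N^2 v_2 = 0 but N^1 v_2 ≠ 0; then v_{j-1} := N · v_j for j = 2, …, 2.

Pick v_2 = (1, 0, 0)ᵀ.
Then v_1 = N · v_2 = (3, -9, -3)ᵀ.

Sanity check: (A − (-4)·I) v_1 = (0, 0, 0)ᵀ = 0. ✓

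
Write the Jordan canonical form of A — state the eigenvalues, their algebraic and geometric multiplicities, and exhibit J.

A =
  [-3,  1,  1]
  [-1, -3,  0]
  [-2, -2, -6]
J_3(-4)

The characteristic polynomial is
  det(x·I − A) = x^3 + 12*x^2 + 48*x + 64 = (x + 4)^3

Eigenvalues and multiplicities (the geometric multiplicity of λ is n − rank(A − λI), which equals the number of Jordan blocks for λ):
  λ = -4: algebraic multiplicity = 3, geometric multiplicity = 1

Determining the block sizes for each eigenvalue:
  λ = -4: one block (gm = 1), so the single block has size am = 3 → block sizes [3]

Assembling the blocks gives a Jordan form
J =
  [-4,  1,  0]
  [ 0, -4,  1]
  [ 0,  0, -4]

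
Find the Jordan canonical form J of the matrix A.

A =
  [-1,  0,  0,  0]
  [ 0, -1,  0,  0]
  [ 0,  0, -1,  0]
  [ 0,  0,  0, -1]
J_1(-1) ⊕ J_1(-1) ⊕ J_1(-1) ⊕ J_1(-1)

The characteristic polynomial is
  det(x·I − A) = x^4 + 4*x^3 + 6*x^2 + 4*x + 1 = (x + 1)^4

Eigenvalues and multiplicities (the geometric multiplicity of λ is n − rank(A − λI), which equals the number of Jordan blocks for λ):
  λ = -1: algebraic multiplicity = 4, geometric multiplicity = 4

Determining the block sizes for each eigenvalue:
  λ = -1: gm = am = 4, so every block has size 1 → block sizes [1, 1, 1, 1]

Assembling the blocks gives a Jordan form
J =
  [-1,  0,  0,  0]
  [ 0, -1,  0,  0]
  [ 0,  0, -1,  0]
  [ 0,  0,  0, -1]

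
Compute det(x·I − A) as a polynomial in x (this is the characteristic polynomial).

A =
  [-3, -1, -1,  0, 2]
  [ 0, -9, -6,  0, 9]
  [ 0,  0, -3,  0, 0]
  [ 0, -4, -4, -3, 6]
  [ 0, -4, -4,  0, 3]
x^5 + 15*x^4 + 90*x^3 + 270*x^2 + 405*x + 243

Expanding det(x·I − A) (e.g. by cofactor expansion or by noting that A is similar to its Jordan form J, which has the same characteristic polynomial as A) gives
  χ_A(x) = x^5 + 15*x^4 + 90*x^3 + 270*x^2 + 405*x + 243
which factors as (x + 3)^5. The eigenvalues (with algebraic multiplicities) are λ = -3 with multiplicity 5.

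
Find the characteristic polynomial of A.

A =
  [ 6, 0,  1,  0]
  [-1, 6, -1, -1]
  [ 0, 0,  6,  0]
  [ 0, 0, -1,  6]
x^4 - 24*x^3 + 216*x^2 - 864*x + 1296

Expanding det(x·I − A) (e.g. by cofactor expansion or by noting that A is similar to its Jordan form J, which has the same characteristic polynomial as A) gives
  χ_A(x) = x^4 - 24*x^3 + 216*x^2 - 864*x + 1296
which factors as (x - 6)^4. The eigenvalues (with algebraic multiplicities) are λ = 6 with multiplicity 4.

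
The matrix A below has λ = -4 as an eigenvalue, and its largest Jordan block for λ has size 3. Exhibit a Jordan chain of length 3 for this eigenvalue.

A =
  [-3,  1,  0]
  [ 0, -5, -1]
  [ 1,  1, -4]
A Jordan chain for λ = -4 of length 3:
v_1 = (1, -1, 1)ᵀ
v_2 = (1, 0, 1)ᵀ
v_3 = (1, 0, 0)ᵀ

Let N = A − (-4)·I. We want v_3 with N^3 v_3 = 0 but N^2 v_3 ≠ 0; then v_{j-1} := N · v_j for j = 3, …, 2.

Pick v_3 = (1, 0, 0)ᵀ.
Then v_2 = N · v_3 = (1, 0, 1)ᵀ.
Then v_1 = N · v_2 = (1, -1, 1)ᵀ.

Sanity check: (A − (-4)·I) v_1 = (0, 0, 0)ᵀ = 0. ✓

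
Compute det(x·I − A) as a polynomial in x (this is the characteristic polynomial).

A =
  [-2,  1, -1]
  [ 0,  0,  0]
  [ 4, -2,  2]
x^3

Expanding det(x·I − A) (e.g. by cofactor expansion or by noting that A is similar to its Jordan form J, which has the same characteristic polynomial as A) gives
  χ_A(x) = x^3
which factors as x^3. The eigenvalues (with algebraic multiplicities) are λ = 0 with multiplicity 3.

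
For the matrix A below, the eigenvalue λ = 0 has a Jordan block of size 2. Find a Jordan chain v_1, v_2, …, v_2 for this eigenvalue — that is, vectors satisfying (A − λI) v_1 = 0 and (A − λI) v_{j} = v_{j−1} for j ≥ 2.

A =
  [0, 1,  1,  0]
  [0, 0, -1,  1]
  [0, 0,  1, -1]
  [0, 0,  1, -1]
A Jordan chain for λ = 0 of length 2:
v_1 = (1, 0, 0, 0)ᵀ
v_2 = (0, 1, 0, 0)ᵀ

Let N = A − (0)·I. We want v_2 with N^2 v_2 = 0 but N^1 v_2 ≠ 0; then v_{j-1} := N · v_j for j = 2, …, 2.

Pick v_2 = (0, 1, 0, 0)ᵀ.
Then v_1 = N · v_2 = (1, 0, 0, 0)ᵀ.

Sanity check: (A − (0)·I) v_1 = (0, 0, 0, 0)ᵀ = 0. ✓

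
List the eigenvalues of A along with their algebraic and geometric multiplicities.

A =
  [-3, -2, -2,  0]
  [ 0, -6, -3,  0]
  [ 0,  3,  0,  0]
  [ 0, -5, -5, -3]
λ = -3: alg = 4, geom = 3

Step 1 — factor the characteristic polynomial to read off the algebraic multiplicities:
  χ_A(x) = (x + 3)^4

Step 2 — compute geometric multiplicities via the rank-nullity identity g(λ) = n − rank(A − λI):
  rank(A − (-3)·I) = 1, so dim ker(A − (-3)·I) = n − 1 = 3

Summary:
  λ = -3: algebraic multiplicity = 4, geometric multiplicity = 3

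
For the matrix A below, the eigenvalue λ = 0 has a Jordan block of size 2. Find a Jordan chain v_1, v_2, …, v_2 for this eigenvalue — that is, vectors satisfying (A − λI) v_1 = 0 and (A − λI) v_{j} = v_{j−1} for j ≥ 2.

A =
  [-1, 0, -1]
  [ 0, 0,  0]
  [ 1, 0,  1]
A Jordan chain for λ = 0 of length 2:
v_1 = (-1, 0, 1)ᵀ
v_2 = (1, 0, 0)ᵀ

Let N = A − (0)·I. We want v_2 with N^2 v_2 = 0 but N^1 v_2 ≠ 0; then v_{j-1} := N · v_j for j = 2, …, 2.

Pick v_2 = (1, 0, 0)ᵀ.
Then v_1 = N · v_2 = (-1, 0, 1)ᵀ.

Sanity check: (A − (0)·I) v_1 = (0, 0, 0)ᵀ = 0. ✓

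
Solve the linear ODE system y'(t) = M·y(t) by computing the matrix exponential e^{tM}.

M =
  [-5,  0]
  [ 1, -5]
e^{tM} =
  [exp(-5*t), 0]
  [t*exp(-5*t), exp(-5*t)]

Strategy: write M = P · J · P⁻¹ where J is a Jordan canonical form, so e^{tM} = P · e^{tJ} · P⁻¹, and e^{tJ} can be computed block-by-block.

M has Jordan form
J =
  [-5,  1]
  [ 0, -5]
(up to reordering of blocks).

Per-block formulas:
  For a 2×2 Jordan block J_2(-5): exp(t · J_2(-5)) = e^(-5t)·(I + t·N), where N is the 2×2 nilpotent shift.

After assembling e^{tJ} and conjugating by P, we get:

e^{tM} =
  [exp(-5*t), 0]
  [t*exp(-5*t), exp(-5*t)]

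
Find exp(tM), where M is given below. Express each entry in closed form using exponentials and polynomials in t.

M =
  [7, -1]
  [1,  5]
e^{tM} =
  [t*exp(6*t) + exp(6*t), -t*exp(6*t)]
  [t*exp(6*t), -t*exp(6*t) + exp(6*t)]

Strategy: write M = P · J · P⁻¹ where J is a Jordan canonical form, so e^{tM} = P · e^{tJ} · P⁻¹, and e^{tJ} can be computed block-by-block.

M has Jordan form
J =
  [6, 1]
  [0, 6]
(up to reordering of blocks).

Per-block formulas:
  For a 2×2 Jordan block J_2(6): exp(t · J_2(6)) = e^(6t)·(I + t·N), where N is the 2×2 nilpotent shift.

After assembling e^{tJ} and conjugating by P, we get:

e^{tM} =
  [t*exp(6*t) + exp(6*t), -t*exp(6*t)]
  [t*exp(6*t), -t*exp(6*t) + exp(6*t)]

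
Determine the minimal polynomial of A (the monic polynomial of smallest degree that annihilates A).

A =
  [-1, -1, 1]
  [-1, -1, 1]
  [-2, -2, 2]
x^2

The characteristic polynomial is χ_A(x) = x^3, so the eigenvalues are known. The minimal polynomial is
  m_A(x) = Π_λ (x − λ)^{k_λ}
where k_λ is the size of the *largest* Jordan block for λ (equivalently, the smallest k with (A − λI)^k v = 0 for every generalised eigenvector v of λ).

  λ = 0: largest Jordan block has size 2, contributing (x − 0)^2

So m_A(x) = x^2 = x^2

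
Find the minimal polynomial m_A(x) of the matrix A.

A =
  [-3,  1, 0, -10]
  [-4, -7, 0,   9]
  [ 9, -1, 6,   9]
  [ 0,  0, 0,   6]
x^4 - 2*x^3 - 59*x^2 + 60*x + 900

The characteristic polynomial is χ_A(x) = (x - 6)^2*(x + 5)^2, so the eigenvalues are known. The minimal polynomial is
  m_A(x) = Π_λ (x − λ)^{k_λ}
where k_λ is the size of the *largest* Jordan block for λ (equivalently, the smallest k with (A − λI)^k v = 0 for every generalised eigenvector v of λ).

  λ = -5: largest Jordan block has size 2, contributing (x + 5)^2
  λ = 6: largest Jordan block has size 2, contributing (x − 6)^2

So m_A(x) = (x - 6)^2*(x + 5)^2 = x^4 - 2*x^3 - 59*x^2 + 60*x + 900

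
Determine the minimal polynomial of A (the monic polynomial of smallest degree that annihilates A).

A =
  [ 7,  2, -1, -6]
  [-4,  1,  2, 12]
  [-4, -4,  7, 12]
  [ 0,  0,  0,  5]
x^2 - 10*x + 25

The characteristic polynomial is χ_A(x) = (x - 5)^4, so the eigenvalues are known. The minimal polynomial is
  m_A(x) = Π_λ (x − λ)^{k_λ}
where k_λ is the size of the *largest* Jordan block for λ (equivalently, the smallest k with (A − λI)^k v = 0 for every generalised eigenvector v of λ).

  λ = 5: largest Jordan block has size 2, contributing (x − 5)^2

So m_A(x) = (x - 5)^2 = x^2 - 10*x + 25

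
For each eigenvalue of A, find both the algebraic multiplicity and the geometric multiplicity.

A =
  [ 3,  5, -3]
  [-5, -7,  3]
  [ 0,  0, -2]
λ = -2: alg = 3, geom = 2

Step 1 — factor the characteristic polynomial to read off the algebraic multiplicities:
  χ_A(x) = (x + 2)^3

Step 2 — compute geometric multiplicities via the rank-nullity identity g(λ) = n − rank(A − λI):
  rank(A − (-2)·I) = 1, so dim ker(A − (-2)·I) = n − 1 = 2

Summary:
  λ = -2: algebraic multiplicity = 3, geometric multiplicity = 2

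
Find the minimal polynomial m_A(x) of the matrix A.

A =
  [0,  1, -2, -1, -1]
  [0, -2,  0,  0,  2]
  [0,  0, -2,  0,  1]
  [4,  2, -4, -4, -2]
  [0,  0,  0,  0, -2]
x^2 + 4*x + 4

The characteristic polynomial is χ_A(x) = (x + 2)^5, so the eigenvalues are known. The minimal polynomial is
  m_A(x) = Π_λ (x − λ)^{k_λ}
where k_λ is the size of the *largest* Jordan block for λ (equivalently, the smallest k with (A − λI)^k v = 0 for every generalised eigenvector v of λ).

  λ = -2: largest Jordan block has size 2, contributing (x + 2)^2

So m_A(x) = (x + 2)^2 = x^2 + 4*x + 4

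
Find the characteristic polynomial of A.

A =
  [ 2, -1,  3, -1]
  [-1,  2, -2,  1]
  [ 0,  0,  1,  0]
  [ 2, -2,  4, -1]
x^4 - 4*x^3 + 6*x^2 - 4*x + 1

Expanding det(x·I − A) (e.g. by cofactor expansion or by noting that A is similar to its Jordan form J, which has the same characteristic polynomial as A) gives
  χ_A(x) = x^4 - 4*x^3 + 6*x^2 - 4*x + 1
which factors as (x - 1)^4. The eigenvalues (with algebraic multiplicities) are λ = 1 with multiplicity 4.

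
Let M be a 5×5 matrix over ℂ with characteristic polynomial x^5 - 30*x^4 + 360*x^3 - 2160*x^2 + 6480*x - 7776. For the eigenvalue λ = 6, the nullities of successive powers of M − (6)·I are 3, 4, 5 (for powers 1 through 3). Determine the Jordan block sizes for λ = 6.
Block sizes for λ = 6: [3, 1, 1]

From the dimensions of kernels of powers, the number of Jordan blocks of size at least j is d_j − d_{j−1} where d_j = dim ker(N^j) (with d_0 = 0). Computing the differences gives [3, 1, 1].
The number of blocks of size exactly k is (#blocks of size ≥ k) − (#blocks of size ≥ k + 1), so the partition is: 2 block(s) of size 1, 1 block(s) of size 3.
In nonincreasing order the block sizes are [3, 1, 1].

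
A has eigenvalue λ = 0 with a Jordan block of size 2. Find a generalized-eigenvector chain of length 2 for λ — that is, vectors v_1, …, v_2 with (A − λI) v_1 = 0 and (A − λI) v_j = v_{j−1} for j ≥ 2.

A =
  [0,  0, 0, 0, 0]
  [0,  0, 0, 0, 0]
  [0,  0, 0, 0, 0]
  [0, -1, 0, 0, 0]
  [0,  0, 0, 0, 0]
A Jordan chain for λ = 0 of length 2:
v_1 = (0, 0, 0, -1, 0)ᵀ
v_2 = (0, 1, 0, 0, 0)ᵀ

Let N = A − (0)·I. We want v_2 with N^2 v_2 = 0 but N^1 v_2 ≠ 0; then v_{j-1} := N · v_j for j = 2, …, 2.

Pick v_2 = (0, 1, 0, 0, 0)ᵀ.
Then v_1 = N · v_2 = (0, 0, 0, -1, 0)ᵀ.

Sanity check: (A − (0)·I) v_1 = (0, 0, 0, 0, 0)ᵀ = 0. ✓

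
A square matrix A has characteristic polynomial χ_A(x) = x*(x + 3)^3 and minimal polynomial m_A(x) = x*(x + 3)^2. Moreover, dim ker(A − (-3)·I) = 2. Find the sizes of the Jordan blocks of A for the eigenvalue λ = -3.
Block sizes for λ = -3: [2, 1]

Step 1 — from the characteristic polynomial, algebraic multiplicity of λ = -3 is 3. From dim ker(A − (-3)·I) = 2, there are exactly 2 Jordan blocks for λ = -3.
Step 2 — from the minimal polynomial, the factor (x + 3)^2 tells us the largest block for λ = -3 has size 2.
Step 3 — with total size 3, 2 blocks, and largest block 2, the block sizes (in nonincreasing order) are [2, 1].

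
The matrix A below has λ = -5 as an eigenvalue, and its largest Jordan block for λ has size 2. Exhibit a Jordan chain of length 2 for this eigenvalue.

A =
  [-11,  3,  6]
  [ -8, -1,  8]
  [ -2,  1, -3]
A Jordan chain for λ = -5 of length 2:
v_1 = (-6, -8, -2)ᵀ
v_2 = (1, 0, 0)ᵀ

Let N = A − (-5)·I. We want v_2 with N^2 v_2 = 0 but N^1 v_2 ≠ 0; then v_{j-1} := N · v_j for j = 2, …, 2.

Pick v_2 = (1, 0, 0)ᵀ.
Then v_1 = N · v_2 = (-6, -8, -2)ᵀ.

Sanity check: (A − (-5)·I) v_1 = (0, 0, 0)ᵀ = 0. ✓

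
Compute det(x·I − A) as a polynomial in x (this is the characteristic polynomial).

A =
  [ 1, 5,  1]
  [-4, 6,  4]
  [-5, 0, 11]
x^3 - 18*x^2 + 108*x - 216

Expanding det(x·I − A) (e.g. by cofactor expansion or by noting that A is similar to its Jordan form J, which has the same characteristic polynomial as A) gives
  χ_A(x) = x^3 - 18*x^2 + 108*x - 216
which factors as (x - 6)^3. The eigenvalues (with algebraic multiplicities) are λ = 6 with multiplicity 3.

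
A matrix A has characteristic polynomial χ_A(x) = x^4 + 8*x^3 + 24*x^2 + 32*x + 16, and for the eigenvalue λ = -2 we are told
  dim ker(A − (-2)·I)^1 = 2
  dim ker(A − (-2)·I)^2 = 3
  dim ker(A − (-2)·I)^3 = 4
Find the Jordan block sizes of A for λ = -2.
Block sizes for λ = -2: [3, 1]

From the dimensions of kernels of powers, the number of Jordan blocks of size at least j is d_j − d_{j−1} where d_j = dim ker(N^j) (with d_0 = 0). Computing the differences gives [2, 1, 1].
The number of blocks of size exactly k is (#blocks of size ≥ k) − (#blocks of size ≥ k + 1), so the partition is: 1 block(s) of size 1, 1 block(s) of size 3.
In nonincreasing order the block sizes are [3, 1].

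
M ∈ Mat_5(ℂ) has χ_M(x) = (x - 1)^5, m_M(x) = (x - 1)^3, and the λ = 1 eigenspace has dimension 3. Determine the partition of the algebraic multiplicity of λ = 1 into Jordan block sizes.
Block sizes for λ = 1: [3, 1, 1]

Step 1 — from the characteristic polynomial, algebraic multiplicity of λ = 1 is 5. From dim ker(M − (1)·I) = 3, there are exactly 3 Jordan blocks for λ = 1.
Step 2 — from the minimal polynomial, the factor (x − 1)^3 tells us the largest block for λ = 1 has size 3.
Step 3 — with total size 5, 3 blocks, and largest block 3, the block sizes (in nonincreasing order) are [3, 1, 1].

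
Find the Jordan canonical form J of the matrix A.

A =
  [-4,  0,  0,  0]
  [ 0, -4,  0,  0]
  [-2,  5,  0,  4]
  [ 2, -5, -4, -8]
J_2(-4) ⊕ J_1(-4) ⊕ J_1(-4)

The characteristic polynomial is
  det(x·I − A) = x^4 + 16*x^3 + 96*x^2 + 256*x + 256 = (x + 4)^4

Eigenvalues and multiplicities (the geometric multiplicity of λ is n − rank(A − λI), which equals the number of Jordan blocks for λ):
  λ = -4: algebraic multiplicity = 4, geometric multiplicity = 3

Determining the block sizes for each eigenvalue:
  λ = -4: 3 blocks summing to 4 forces exactly one block of size 2 and the rest size 1 → block sizes [2, 1, 1]

Assembling the blocks gives a Jordan form
J =
  [-4,  1,  0,  0]
  [ 0, -4,  0,  0]
  [ 0,  0, -4,  0]
  [ 0,  0,  0, -4]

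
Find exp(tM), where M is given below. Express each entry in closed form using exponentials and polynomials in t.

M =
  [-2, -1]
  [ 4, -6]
e^{tM} =
  [2*t*exp(-4*t) + exp(-4*t), -t*exp(-4*t)]
  [4*t*exp(-4*t), -2*t*exp(-4*t) + exp(-4*t)]

Strategy: write M = P · J · P⁻¹ where J is a Jordan canonical form, so e^{tM} = P · e^{tJ} · P⁻¹, and e^{tJ} can be computed block-by-block.

M has Jordan form
J =
  [-4,  1]
  [ 0, -4]
(up to reordering of blocks).

Per-block formulas:
  For a 2×2 Jordan block J_2(-4): exp(t · J_2(-4)) = e^(-4t)·(I + t·N), where N is the 2×2 nilpotent shift.

After assembling e^{tJ} and conjugating by P, we get:

e^{tM} =
  [2*t*exp(-4*t) + exp(-4*t), -t*exp(-4*t)]
  [4*t*exp(-4*t), -2*t*exp(-4*t) + exp(-4*t)]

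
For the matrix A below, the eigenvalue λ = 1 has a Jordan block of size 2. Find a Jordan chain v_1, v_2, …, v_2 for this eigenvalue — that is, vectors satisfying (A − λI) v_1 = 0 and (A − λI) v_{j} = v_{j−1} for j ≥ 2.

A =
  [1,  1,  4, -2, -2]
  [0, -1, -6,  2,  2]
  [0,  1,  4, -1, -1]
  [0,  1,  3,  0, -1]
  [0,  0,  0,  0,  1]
A Jordan chain for λ = 1 of length 2:
v_1 = (1, -2, 1, 1, 0)ᵀ
v_2 = (0, 1, 0, 0, 0)ᵀ

Let N = A − (1)·I. We want v_2 with N^2 v_2 = 0 but N^1 v_2 ≠ 0; then v_{j-1} := N · v_j for j = 2, …, 2.

Pick v_2 = (0, 1, 0, 0, 0)ᵀ.
Then v_1 = N · v_2 = (1, -2, 1, 1, 0)ᵀ.

Sanity check: (A − (1)·I) v_1 = (0, 0, 0, 0, 0)ᵀ = 0. ✓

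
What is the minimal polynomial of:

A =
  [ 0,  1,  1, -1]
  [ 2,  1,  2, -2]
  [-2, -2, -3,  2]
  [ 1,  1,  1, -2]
x^2 + 2*x + 1

The characteristic polynomial is χ_A(x) = (x + 1)^4, so the eigenvalues are known. The minimal polynomial is
  m_A(x) = Π_λ (x − λ)^{k_λ}
where k_λ is the size of the *largest* Jordan block for λ (equivalently, the smallest k with (A − λI)^k v = 0 for every generalised eigenvector v of λ).

  λ = -1: largest Jordan block has size 2, contributing (x + 1)^2

So m_A(x) = (x + 1)^2 = x^2 + 2*x + 1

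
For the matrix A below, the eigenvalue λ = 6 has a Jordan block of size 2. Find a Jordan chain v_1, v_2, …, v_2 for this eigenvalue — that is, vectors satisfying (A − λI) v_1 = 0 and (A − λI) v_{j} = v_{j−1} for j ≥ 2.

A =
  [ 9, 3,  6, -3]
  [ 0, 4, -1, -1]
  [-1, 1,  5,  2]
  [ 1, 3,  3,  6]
A Jordan chain for λ = 6 of length 2:
v_1 = (3, 0, -1, 1)ᵀ
v_2 = (1, 0, 0, 0)ᵀ

Let N = A − (6)·I. We want v_2 with N^2 v_2 = 0 but N^1 v_2 ≠ 0; then v_{j-1} := N · v_j for j = 2, …, 2.

Pick v_2 = (1, 0, 0, 0)ᵀ.
Then v_1 = N · v_2 = (3, 0, -1, 1)ᵀ.

Sanity check: (A − (6)·I) v_1 = (0, 0, 0, 0)ᵀ = 0. ✓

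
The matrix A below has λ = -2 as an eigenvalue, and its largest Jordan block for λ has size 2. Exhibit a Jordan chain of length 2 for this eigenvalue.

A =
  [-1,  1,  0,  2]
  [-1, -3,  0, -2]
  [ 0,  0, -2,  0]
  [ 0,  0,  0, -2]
A Jordan chain for λ = -2 of length 2:
v_1 = (1, -1, 0, 0)ᵀ
v_2 = (1, 0, 0, 0)ᵀ

Let N = A − (-2)·I. We want v_2 with N^2 v_2 = 0 but N^1 v_2 ≠ 0; then v_{j-1} := N · v_j for j = 2, …, 2.

Pick v_2 = (1, 0, 0, 0)ᵀ.
Then v_1 = N · v_2 = (1, -1, 0, 0)ᵀ.

Sanity check: (A − (-2)·I) v_1 = (0, 0, 0, 0)ᵀ = 0. ✓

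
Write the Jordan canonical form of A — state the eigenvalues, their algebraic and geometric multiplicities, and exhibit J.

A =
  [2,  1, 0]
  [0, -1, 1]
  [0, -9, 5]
J_3(2)

The characteristic polynomial is
  det(x·I − A) = x^3 - 6*x^2 + 12*x - 8 = (x - 2)^3

Eigenvalues and multiplicities (the geometric multiplicity of λ is n − rank(A − λI), which equals the number of Jordan blocks for λ):
  λ = 2: algebraic multiplicity = 3, geometric multiplicity = 1

Determining the block sizes for each eigenvalue:
  λ = 2: one block (gm = 1), so the single block has size am = 3 → block sizes [3]

Assembling the blocks gives a Jordan form
J =
  [2, 1, 0]
  [0, 2, 1]
  [0, 0, 2]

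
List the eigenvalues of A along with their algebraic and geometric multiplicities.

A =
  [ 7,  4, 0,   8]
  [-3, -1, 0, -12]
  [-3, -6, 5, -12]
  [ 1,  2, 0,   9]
λ = 5: alg = 4, geom = 3

Step 1 — factor the characteristic polynomial to read off the algebraic multiplicities:
  χ_A(x) = (x - 5)^4

Step 2 — compute geometric multiplicities via the rank-nullity identity g(λ) = n − rank(A − λI):
  rank(A − (5)·I) = 1, so dim ker(A − (5)·I) = n − 1 = 3

Summary:
  λ = 5: algebraic multiplicity = 4, geometric multiplicity = 3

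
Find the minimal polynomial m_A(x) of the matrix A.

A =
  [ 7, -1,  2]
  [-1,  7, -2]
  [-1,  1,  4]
x^2 - 12*x + 36

The characteristic polynomial is χ_A(x) = (x - 6)^3, so the eigenvalues are known. The minimal polynomial is
  m_A(x) = Π_λ (x − λ)^{k_λ}
where k_λ is the size of the *largest* Jordan block for λ (equivalently, the smallest k with (A − λI)^k v = 0 for every generalised eigenvector v of λ).

  λ = 6: largest Jordan block has size 2, contributing (x − 6)^2

So m_A(x) = (x - 6)^2 = x^2 - 12*x + 36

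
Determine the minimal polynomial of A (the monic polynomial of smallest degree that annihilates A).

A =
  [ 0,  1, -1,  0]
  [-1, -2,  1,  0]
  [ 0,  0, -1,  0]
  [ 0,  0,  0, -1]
x^2 + 2*x + 1

The characteristic polynomial is χ_A(x) = (x + 1)^4, so the eigenvalues are known. The minimal polynomial is
  m_A(x) = Π_λ (x − λ)^{k_λ}
where k_λ is the size of the *largest* Jordan block for λ (equivalently, the smallest k with (A − λI)^k v = 0 for every generalised eigenvector v of λ).

  λ = -1: largest Jordan block has size 2, contributing (x + 1)^2

So m_A(x) = (x + 1)^2 = x^2 + 2*x + 1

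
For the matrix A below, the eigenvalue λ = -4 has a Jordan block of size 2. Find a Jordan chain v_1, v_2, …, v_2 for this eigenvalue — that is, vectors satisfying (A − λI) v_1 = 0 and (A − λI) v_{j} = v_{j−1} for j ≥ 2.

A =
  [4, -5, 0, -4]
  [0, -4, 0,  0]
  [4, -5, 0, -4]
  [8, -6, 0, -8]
A Jordan chain for λ = -4 of length 2:
v_1 = (-2, 0, -2, -4)ᵀ
v_2 = (1, 2, 1, 0)ᵀ

Let N = A − (-4)·I. We want v_2 with N^2 v_2 = 0 but N^1 v_2 ≠ 0; then v_{j-1} := N · v_j for j = 2, …, 2.

Pick v_2 = (1, 2, 1, 0)ᵀ.
Then v_1 = N · v_2 = (-2, 0, -2, -4)ᵀ.

Sanity check: (A − (-4)·I) v_1 = (0, 0, 0, 0)ᵀ = 0. ✓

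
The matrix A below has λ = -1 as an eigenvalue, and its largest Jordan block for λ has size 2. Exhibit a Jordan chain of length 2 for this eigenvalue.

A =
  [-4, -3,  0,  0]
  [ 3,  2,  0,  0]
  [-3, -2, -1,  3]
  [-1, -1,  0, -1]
A Jordan chain for λ = -1 of length 2:
v_1 = (-3, 3, -3, -1)ᵀ
v_2 = (1, 0, 0, 0)ᵀ

Let N = A − (-1)·I. We want v_2 with N^2 v_2 = 0 but N^1 v_2 ≠ 0; then v_{j-1} := N · v_j for j = 2, …, 2.

Pick v_2 = (1, 0, 0, 0)ᵀ.
Then v_1 = N · v_2 = (-3, 3, -3, -1)ᵀ.

Sanity check: (A − (-1)·I) v_1 = (0, 0, 0, 0)ᵀ = 0. ✓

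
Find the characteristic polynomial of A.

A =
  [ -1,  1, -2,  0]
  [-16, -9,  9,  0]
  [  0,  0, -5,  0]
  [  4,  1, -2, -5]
x^4 + 20*x^3 + 150*x^2 + 500*x + 625

Expanding det(x·I − A) (e.g. by cofactor expansion or by noting that A is similar to its Jordan form J, which has the same characteristic polynomial as A) gives
  χ_A(x) = x^4 + 20*x^3 + 150*x^2 + 500*x + 625
which factors as (x + 5)^4. The eigenvalues (with algebraic multiplicities) are λ = -5 with multiplicity 4.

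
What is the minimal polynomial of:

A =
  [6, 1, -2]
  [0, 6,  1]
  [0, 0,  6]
x^3 - 18*x^2 + 108*x - 216

The characteristic polynomial is χ_A(x) = (x - 6)^3, so the eigenvalues are known. The minimal polynomial is
  m_A(x) = Π_λ (x − λ)^{k_λ}
where k_λ is the size of the *largest* Jordan block for λ (equivalently, the smallest k with (A − λI)^k v = 0 for every generalised eigenvector v of λ).

  λ = 6: largest Jordan block has size 3, contributing (x − 6)^3

So m_A(x) = (x - 6)^3 = x^3 - 18*x^2 + 108*x - 216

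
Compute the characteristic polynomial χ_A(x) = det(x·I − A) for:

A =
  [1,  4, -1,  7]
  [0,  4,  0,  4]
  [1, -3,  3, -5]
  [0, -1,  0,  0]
x^4 - 8*x^3 + 24*x^2 - 32*x + 16

Expanding det(x·I − A) (e.g. by cofactor expansion or by noting that A is similar to its Jordan form J, which has the same characteristic polynomial as A) gives
  χ_A(x) = x^4 - 8*x^3 + 24*x^2 - 32*x + 16
which factors as (x - 2)^4. The eigenvalues (with algebraic multiplicities) are λ = 2 with multiplicity 4.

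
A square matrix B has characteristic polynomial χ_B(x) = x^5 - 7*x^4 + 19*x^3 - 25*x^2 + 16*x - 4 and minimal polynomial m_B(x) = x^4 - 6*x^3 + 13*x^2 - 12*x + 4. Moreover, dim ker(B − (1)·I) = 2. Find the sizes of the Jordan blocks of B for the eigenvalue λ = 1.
Block sizes for λ = 1: [2, 1]

Step 1 — from the characteristic polynomial, algebraic multiplicity of λ = 1 is 3. From dim ker(B − (1)·I) = 2, there are exactly 2 Jordan blocks for λ = 1.
Step 2 — from the minimal polynomial, the factor (x − 1)^2 tells us the largest block for λ = 1 has size 2.
Step 3 — with total size 3, 2 blocks, and largest block 2, the block sizes (in nonincreasing order) are [2, 1].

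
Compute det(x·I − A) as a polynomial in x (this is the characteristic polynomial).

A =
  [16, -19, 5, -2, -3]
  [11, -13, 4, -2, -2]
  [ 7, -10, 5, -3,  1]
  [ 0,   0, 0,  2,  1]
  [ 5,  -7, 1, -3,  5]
x^5 - 15*x^4 + 90*x^3 - 270*x^2 + 405*x - 243

Expanding det(x·I − A) (e.g. by cofactor expansion or by noting that A is similar to its Jordan form J, which has the same characteristic polynomial as A) gives
  χ_A(x) = x^5 - 15*x^4 + 90*x^3 - 270*x^2 + 405*x - 243
which factors as (x - 3)^5. The eigenvalues (with algebraic multiplicities) are λ = 3 with multiplicity 5.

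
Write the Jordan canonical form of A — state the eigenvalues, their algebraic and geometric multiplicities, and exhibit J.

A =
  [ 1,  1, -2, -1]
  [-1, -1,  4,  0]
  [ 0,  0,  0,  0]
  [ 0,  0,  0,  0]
J_3(0) ⊕ J_1(0)

The characteristic polynomial is
  det(x·I − A) = x^4

Eigenvalues and multiplicities (the geometric multiplicity of λ is n − rank(A − λI), which equals the number of Jordan blocks for λ):
  λ = 0: algebraic multiplicity = 4, geometric multiplicity = 2

Determining the block sizes for each eigenvalue:
  λ = 0: with am = 4 and gm = 2, the partition is not yet determined (e.g. several partitions of 4 into 2 parts exist). Let N = A − (0)·I. Computing rank(N^1) = 2, rank(N^2) = 1, rank(N^3) = 0; the number of blocks of size ≥ j is rank(N^{j−1}) − rank(N^j), giving [2, 1, 1]. So we have 1 block(s) of size 3, 1 block(s) of size 1 → block sizes [3, 1]

Assembling the blocks gives a Jordan form
J =
  [0, 1, 0, 0]
  [0, 0, 1, 0]
  [0, 0, 0, 0]
  [0, 0, 0, 0]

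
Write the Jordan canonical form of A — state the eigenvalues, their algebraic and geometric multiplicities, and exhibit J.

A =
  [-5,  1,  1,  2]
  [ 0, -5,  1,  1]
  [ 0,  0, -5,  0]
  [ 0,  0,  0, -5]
J_3(-5) ⊕ J_1(-5)

The characteristic polynomial is
  det(x·I − A) = x^4 + 20*x^3 + 150*x^2 + 500*x + 625 = (x + 5)^4

Eigenvalues and multiplicities (the geometric multiplicity of λ is n − rank(A − λI), which equals the number of Jordan blocks for λ):
  λ = -5: algebraic multiplicity = 4, geometric multiplicity = 2

Determining the block sizes for each eigenvalue:
  λ = -5: with am = 4 and gm = 2, the partition is not yet determined (e.g. several partitions of 4 into 2 parts exist). Let N = A − (-5)·I. Computing rank(N^1) = 2, rank(N^2) = 1, rank(N^3) = 0; the number of blocks of size ≥ j is rank(N^{j−1}) − rank(N^j), giving [2, 1, 1]. So we have 1 block(s) of size 3, 1 block(s) of size 1 → block sizes [3, 1]

Assembling the blocks gives a Jordan form
J =
  [-5,  1,  0,  0]
  [ 0, -5,  1,  0]
  [ 0,  0, -5,  0]
  [ 0,  0,  0, -5]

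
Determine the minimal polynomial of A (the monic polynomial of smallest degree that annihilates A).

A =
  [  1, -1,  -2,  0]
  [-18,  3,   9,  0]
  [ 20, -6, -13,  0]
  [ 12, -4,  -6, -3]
x^3 + 9*x^2 + 27*x + 27

The characteristic polynomial is χ_A(x) = (x + 3)^4, so the eigenvalues are known. The minimal polynomial is
  m_A(x) = Π_λ (x − λ)^{k_λ}
where k_λ is the size of the *largest* Jordan block for λ (equivalently, the smallest k with (A − λI)^k v = 0 for every generalised eigenvector v of λ).

  λ = -3: largest Jordan block has size 3, contributing (x + 3)^3

So m_A(x) = (x + 3)^3 = x^3 + 9*x^2 + 27*x + 27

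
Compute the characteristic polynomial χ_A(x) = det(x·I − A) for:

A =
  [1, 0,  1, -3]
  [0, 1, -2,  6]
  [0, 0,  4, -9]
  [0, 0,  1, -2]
x^4 - 4*x^3 + 6*x^2 - 4*x + 1

Expanding det(x·I − A) (e.g. by cofactor expansion or by noting that A is similar to its Jordan form J, which has the same characteristic polynomial as A) gives
  χ_A(x) = x^4 - 4*x^3 + 6*x^2 - 4*x + 1
which factors as (x - 1)^4. The eigenvalues (with algebraic multiplicities) are λ = 1 with multiplicity 4.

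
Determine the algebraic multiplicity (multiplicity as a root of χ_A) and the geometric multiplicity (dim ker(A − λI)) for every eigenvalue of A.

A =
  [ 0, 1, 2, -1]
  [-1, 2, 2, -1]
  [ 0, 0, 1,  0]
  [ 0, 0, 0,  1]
λ = 1: alg = 4, geom = 3

Step 1 — factor the characteristic polynomial to read off the algebraic multiplicities:
  χ_A(x) = (x - 1)^4

Step 2 — compute geometric multiplicities via the rank-nullity identity g(λ) = n − rank(A − λI):
  rank(A − (1)·I) = 1, so dim ker(A − (1)·I) = n − 1 = 3

Summary:
  λ = 1: algebraic multiplicity = 4, geometric multiplicity = 3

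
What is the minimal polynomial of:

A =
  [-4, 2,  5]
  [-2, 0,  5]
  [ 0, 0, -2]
x^2 + 4*x + 4

The characteristic polynomial is χ_A(x) = (x + 2)^3, so the eigenvalues are known. The minimal polynomial is
  m_A(x) = Π_λ (x − λ)^{k_λ}
where k_λ is the size of the *largest* Jordan block for λ (equivalently, the smallest k with (A − λI)^k v = 0 for every generalised eigenvector v of λ).

  λ = -2: largest Jordan block has size 2, contributing (x + 2)^2

So m_A(x) = (x + 2)^2 = x^2 + 4*x + 4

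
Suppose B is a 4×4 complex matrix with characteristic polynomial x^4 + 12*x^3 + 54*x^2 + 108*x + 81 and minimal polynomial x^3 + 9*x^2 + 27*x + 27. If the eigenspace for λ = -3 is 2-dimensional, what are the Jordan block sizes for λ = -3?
Block sizes for λ = -3: [3, 1]

Step 1 — from the characteristic polynomial, algebraic multiplicity of λ = -3 is 4. From dim ker(B − (-3)·I) = 2, there are exactly 2 Jordan blocks for λ = -3.
Step 2 — from the minimal polynomial, the factor (x + 3)^3 tells us the largest block for λ = -3 has size 3.
Step 3 — with total size 4, 2 blocks, and largest block 3, the block sizes (in nonincreasing order) are [3, 1].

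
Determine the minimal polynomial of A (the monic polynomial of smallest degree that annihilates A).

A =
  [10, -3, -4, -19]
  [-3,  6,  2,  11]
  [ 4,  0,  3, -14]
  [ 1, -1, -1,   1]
x^3 - 15*x^2 + 75*x - 125

The characteristic polynomial is χ_A(x) = (x - 5)^4, so the eigenvalues are known. The minimal polynomial is
  m_A(x) = Π_λ (x − λ)^{k_λ}
where k_λ is the size of the *largest* Jordan block for λ (equivalently, the smallest k with (A − λI)^k v = 0 for every generalised eigenvector v of λ).

  λ = 5: largest Jordan block has size 3, contributing (x − 5)^3

So m_A(x) = (x - 5)^3 = x^3 - 15*x^2 + 75*x - 125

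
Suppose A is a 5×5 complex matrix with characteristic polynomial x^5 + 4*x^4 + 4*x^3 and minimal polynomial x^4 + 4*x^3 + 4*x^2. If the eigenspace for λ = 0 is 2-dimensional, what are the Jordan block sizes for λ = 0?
Block sizes for λ = 0: [2, 1]

Step 1 — from the characteristic polynomial, algebraic multiplicity of λ = 0 is 3. From dim ker(A − (0)·I) = 2, there are exactly 2 Jordan blocks for λ = 0.
Step 2 — from the minimal polynomial, the factor (x − 0)^2 tells us the largest block for λ = 0 has size 2.
Step 3 — with total size 3, 2 blocks, and largest block 2, the block sizes (in nonincreasing order) are [2, 1].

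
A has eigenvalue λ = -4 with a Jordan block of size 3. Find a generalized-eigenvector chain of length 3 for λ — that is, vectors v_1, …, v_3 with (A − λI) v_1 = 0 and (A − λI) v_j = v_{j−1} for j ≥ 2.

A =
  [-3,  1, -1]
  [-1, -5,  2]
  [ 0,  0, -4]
A Jordan chain for λ = -4 of length 3:
v_1 = (1, -1, 0)ᵀ
v_2 = (-1, 2, 0)ᵀ
v_3 = (0, 0, 1)ᵀ

Let N = A − (-4)·I. We want v_3 with N^3 v_3 = 0 but N^2 v_3 ≠ 0; then v_{j-1} := N · v_j for j = 3, …, 2.

Pick v_3 = (0, 0, 1)ᵀ.
Then v_2 = N · v_3 = (-1, 2, 0)ᵀ.
Then v_1 = N · v_2 = (1, -1, 0)ᵀ.

Sanity check: (A − (-4)·I) v_1 = (0, 0, 0)ᵀ = 0. ✓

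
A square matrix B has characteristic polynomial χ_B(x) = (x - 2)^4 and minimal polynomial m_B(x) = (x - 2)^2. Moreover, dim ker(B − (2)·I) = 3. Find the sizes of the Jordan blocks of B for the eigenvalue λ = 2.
Block sizes for λ = 2: [2, 1, 1]

Step 1 — from the characteristic polynomial, algebraic multiplicity of λ = 2 is 4. From dim ker(B − (2)·I) = 3, there are exactly 3 Jordan blocks for λ = 2.
Step 2 — from the minimal polynomial, the factor (x − 2)^2 tells us the largest block for λ = 2 has size 2.
Step 3 — with total size 4, 3 blocks, and largest block 2, the block sizes (in nonincreasing order) are [2, 1, 1].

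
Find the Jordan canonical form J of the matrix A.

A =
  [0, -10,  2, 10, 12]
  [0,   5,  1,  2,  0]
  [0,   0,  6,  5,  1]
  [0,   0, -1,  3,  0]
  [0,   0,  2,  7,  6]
J_1(0) ⊕ J_3(5) ⊕ J_1(5)

The characteristic polynomial is
  det(x·I − A) = x^5 - 20*x^4 + 150*x^3 - 500*x^2 + 625*x = x*(x - 5)^4

Eigenvalues and multiplicities (the geometric multiplicity of λ is n − rank(A − λI), which equals the number of Jordan blocks for λ):
  λ = 0: algebraic multiplicity = 1, geometric multiplicity = 1
  λ = 5: algebraic multiplicity = 4, geometric multiplicity = 2

Determining the block sizes for each eigenvalue:
  λ = 0: one block (gm = 1), so the single block has size am = 1 → block sizes [1]
  λ = 5: with am = 4 and gm = 2, the partition is not yet determined (e.g. several partitions of 4 into 2 parts exist). Let N = A − (5)·I. Computing rank(N^1) = 3, rank(N^2) = 2, rank(N^3) = 1; the number of blocks of size ≥ j is rank(N^{j−1}) − rank(N^j), giving [2, 1, 1]. So we have 1 block(s) of size 3, 1 block(s) of size 1 → block sizes [3, 1]

Assembling the blocks gives a Jordan form
J =
  [0, 0, 0, 0, 0]
  [0, 5, 1, 0, 0]
  [0, 0, 5, 1, 0]
  [0, 0, 0, 5, 0]
  [0, 0, 0, 0, 5]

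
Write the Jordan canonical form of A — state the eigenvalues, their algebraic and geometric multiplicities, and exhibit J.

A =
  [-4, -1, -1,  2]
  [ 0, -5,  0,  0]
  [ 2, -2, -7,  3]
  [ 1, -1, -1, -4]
J_3(-5) ⊕ J_1(-5)

The characteristic polynomial is
  det(x·I − A) = x^4 + 20*x^3 + 150*x^2 + 500*x + 625 = (x + 5)^4

Eigenvalues and multiplicities (the geometric multiplicity of λ is n − rank(A − λI), which equals the number of Jordan blocks for λ):
  λ = -5: algebraic multiplicity = 4, geometric multiplicity = 2

Determining the block sizes for each eigenvalue:
  λ = -5: with am = 4 and gm = 2, the partition is not yet determined (e.g. several partitions of 4 into 2 parts exist). Let N = A − (-5)·I. Computing rank(N^1) = 2, rank(N^2) = 1, rank(N^3) = 0; the number of blocks of size ≥ j is rank(N^{j−1}) − rank(N^j), giving [2, 1, 1]. So we have 1 block(s) of size 3, 1 block(s) of size 1 → block sizes [3, 1]

Assembling the blocks gives a Jordan form
J =
  [-5,  1,  0,  0]
  [ 0, -5,  1,  0]
  [ 0,  0, -5,  0]
  [ 0,  0,  0, -5]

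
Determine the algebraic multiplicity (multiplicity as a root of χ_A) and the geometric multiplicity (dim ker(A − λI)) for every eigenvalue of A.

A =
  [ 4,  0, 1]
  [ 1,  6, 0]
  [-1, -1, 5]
λ = 5: alg = 3, geom = 1

Step 1 — factor the characteristic polynomial to read off the algebraic multiplicities:
  χ_A(x) = (x - 5)^3

Step 2 — compute geometric multiplicities via the rank-nullity identity g(λ) = n − rank(A − λI):
  rank(A − (5)·I) = 2, so dim ker(A − (5)·I) = n − 2 = 1

Summary:
  λ = 5: algebraic multiplicity = 3, geometric multiplicity = 1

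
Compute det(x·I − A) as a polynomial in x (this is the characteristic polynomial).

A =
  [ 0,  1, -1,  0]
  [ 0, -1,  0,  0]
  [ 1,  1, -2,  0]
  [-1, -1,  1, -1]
x^4 + 4*x^3 + 6*x^2 + 4*x + 1

Expanding det(x·I − A) (e.g. by cofactor expansion or by noting that A is similar to its Jordan form J, which has the same characteristic polynomial as A) gives
  χ_A(x) = x^4 + 4*x^3 + 6*x^2 + 4*x + 1
which factors as (x + 1)^4. The eigenvalues (with algebraic multiplicities) are λ = -1 with multiplicity 4.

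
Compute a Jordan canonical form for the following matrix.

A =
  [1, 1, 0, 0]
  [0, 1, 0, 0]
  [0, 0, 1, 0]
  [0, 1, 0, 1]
J_2(1) ⊕ J_1(1) ⊕ J_1(1)

The characteristic polynomial is
  det(x·I − A) = x^4 - 4*x^3 + 6*x^2 - 4*x + 1 = (x - 1)^4

Eigenvalues and multiplicities (the geometric multiplicity of λ is n − rank(A − λI), which equals the number of Jordan blocks for λ):
  λ = 1: algebraic multiplicity = 4, geometric multiplicity = 3

Determining the block sizes for each eigenvalue:
  λ = 1: 3 blocks summing to 4 forces exactly one block of size 2 and the rest size 1 → block sizes [2, 1, 1]

Assembling the blocks gives a Jordan form
J =
  [1, 1, 0, 0]
  [0, 1, 0, 0]
  [0, 0, 1, 0]
  [0, 0, 0, 1]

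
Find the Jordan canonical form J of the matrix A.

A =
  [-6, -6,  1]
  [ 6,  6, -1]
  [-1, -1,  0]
J_3(0)

The characteristic polynomial is
  det(x·I − A) = x^3

Eigenvalues and multiplicities (the geometric multiplicity of λ is n − rank(A − λI), which equals the number of Jordan blocks for λ):
  λ = 0: algebraic multiplicity = 3, geometric multiplicity = 1

Determining the block sizes for each eigenvalue:
  λ = 0: one block (gm = 1), so the single block has size am = 3 → block sizes [3]

Assembling the blocks gives a Jordan form
J =
  [0, 1, 0]
  [0, 0, 1]
  [0, 0, 0]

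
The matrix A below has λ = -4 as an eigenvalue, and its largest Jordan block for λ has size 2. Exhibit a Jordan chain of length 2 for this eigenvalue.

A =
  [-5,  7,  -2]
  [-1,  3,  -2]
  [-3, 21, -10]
A Jordan chain for λ = -4 of length 2:
v_1 = (-1, -1, -3)ᵀ
v_2 = (1, 0, 0)ᵀ

Let N = A − (-4)·I. We want v_2 with N^2 v_2 = 0 but N^1 v_2 ≠ 0; then v_{j-1} := N · v_j for j = 2, …, 2.

Pick v_2 = (1, 0, 0)ᵀ.
Then v_1 = N · v_2 = (-1, -1, -3)ᵀ.

Sanity check: (A − (-4)·I) v_1 = (0, 0, 0)ᵀ = 0. ✓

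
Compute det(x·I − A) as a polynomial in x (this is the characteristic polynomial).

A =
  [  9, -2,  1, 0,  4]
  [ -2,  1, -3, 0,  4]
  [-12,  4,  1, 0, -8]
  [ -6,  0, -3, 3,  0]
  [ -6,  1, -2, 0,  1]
x^5 - 15*x^4 + 90*x^3 - 270*x^2 + 405*x - 243

Expanding det(x·I − A) (e.g. by cofactor expansion or by noting that A is similar to its Jordan form J, which has the same characteristic polynomial as A) gives
  χ_A(x) = x^5 - 15*x^4 + 90*x^3 - 270*x^2 + 405*x - 243
which factors as (x - 3)^5. The eigenvalues (with algebraic multiplicities) are λ = 3 with multiplicity 5.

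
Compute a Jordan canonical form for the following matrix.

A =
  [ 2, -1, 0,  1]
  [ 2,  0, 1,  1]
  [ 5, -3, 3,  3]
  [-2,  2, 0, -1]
J_3(1) ⊕ J_1(1)

The characteristic polynomial is
  det(x·I − A) = x^4 - 4*x^3 + 6*x^2 - 4*x + 1 = (x - 1)^4

Eigenvalues and multiplicities (the geometric multiplicity of λ is n − rank(A − λI), which equals the number of Jordan blocks for λ):
  λ = 1: algebraic multiplicity = 4, geometric multiplicity = 2

Determining the block sizes for each eigenvalue:
  λ = 1: with am = 4 and gm = 2, the partition is not yet determined (e.g. several partitions of 4 into 2 parts exist). Let N = A − (1)·I. Computing rank(N^1) = 2, rank(N^2) = 1, rank(N^3) = 0; the number of blocks of size ≥ j is rank(N^{j−1}) − rank(N^j), giving [2, 1, 1]. So we have 1 block(s) of size 3, 1 block(s) of size 1 → block sizes [3, 1]

Assembling the blocks gives a Jordan form
J =
  [1, 1, 0, 0]
  [0, 1, 1, 0]
  [0, 0, 1, 0]
  [0, 0, 0, 1]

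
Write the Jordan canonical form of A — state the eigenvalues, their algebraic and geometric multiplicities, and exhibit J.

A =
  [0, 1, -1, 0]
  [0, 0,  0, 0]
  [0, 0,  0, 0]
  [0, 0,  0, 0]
J_2(0) ⊕ J_1(0) ⊕ J_1(0)

The characteristic polynomial is
  det(x·I − A) = x^4

Eigenvalues and multiplicities (the geometric multiplicity of λ is n − rank(A − λI), which equals the number of Jordan blocks for λ):
  λ = 0: algebraic multiplicity = 4, geometric multiplicity = 3

Determining the block sizes for each eigenvalue:
  λ = 0: 3 blocks summing to 4 forces exactly one block of size 2 and the rest size 1 → block sizes [2, 1, 1]

Assembling the blocks gives a Jordan form
J =
  [0, 1, 0, 0]
  [0, 0, 0, 0]
  [0, 0, 0, 0]
  [0, 0, 0, 0]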